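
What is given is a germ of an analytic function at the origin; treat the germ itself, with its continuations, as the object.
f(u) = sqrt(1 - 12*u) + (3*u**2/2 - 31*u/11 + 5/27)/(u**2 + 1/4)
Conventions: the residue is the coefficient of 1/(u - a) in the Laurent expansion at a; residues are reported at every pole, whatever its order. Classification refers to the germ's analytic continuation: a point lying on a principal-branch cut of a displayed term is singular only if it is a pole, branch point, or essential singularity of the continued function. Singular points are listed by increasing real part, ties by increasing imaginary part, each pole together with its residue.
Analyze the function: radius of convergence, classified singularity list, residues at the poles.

Radius of convergence at 0: 1/12.
At -(1/2)*i: a pole of order 1; residue (-31/22) - (41/216)*i.
At (1/2)*i: a pole of order 1; residue (-31/22) + (41/216)*i.
At 1/12: an algebraic (square-root) branch point.

Denominator factor (u**2 + 1/4): discriminant -1, complex-conjugate roots (1/2)*i and -(1/2)*i; poles of order 1, moduli 1/2 and 1/2.
Branch term (1)*sqrt(1 - u/(1/12)): its argument vanishes at u = 1/12, a square-root branch point, modulus 1/12.
The radius of convergence is the smallest modulus among the singular points: 1/12.
The branch term is analytic at -(1/2)*i and contributes nothing to the residue; only the rational part matters.
The factor u**2 + 1/4 splits as (u - a)(u - a') with a = -(1/2)*i, a' = (1/2)*i. At the order-1 pole a set g(u) = (u - a)*(rational part) = [3*u**2/2 - 31*u/11 + 5/27] / (u - a').
Simple pole: residue = g(a) at a = -(1/2)*i, which is (-31/22) - (41/216)*i.
The branch term is analytic at (1/2)*i and contributes nothing to the residue; only the rational part matters.
The factor u**2 + 1/4 splits as (u - a)(u - a') with a = (1/2)*i, a' = -(1/2)*i. At the order-1 pole a set g(u) = (u - a)*(rational part) = [3*u**2/2 - 31*u/11 + 5/27] / (u - a').
Simple pole: residue = g(a) at a = (1/2)*i, which is (-31/22) + (41/216)*i.
List the singular points by increasing real part (a conjugate pair: the negative imaginary part first).


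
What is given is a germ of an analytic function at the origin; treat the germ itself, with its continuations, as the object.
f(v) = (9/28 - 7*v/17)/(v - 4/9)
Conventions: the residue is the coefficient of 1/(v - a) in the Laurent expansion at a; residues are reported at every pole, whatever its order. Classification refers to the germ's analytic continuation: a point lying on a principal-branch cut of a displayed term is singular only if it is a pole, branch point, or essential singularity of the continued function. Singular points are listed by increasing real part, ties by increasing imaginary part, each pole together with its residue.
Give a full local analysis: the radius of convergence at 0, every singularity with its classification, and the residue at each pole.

Radius of convergence at 0: 4/9.
At 4/9: a pole of order 1; residue 593/4284.

Denominator factor (v - 4/9): pole of order 1 at 4/9, modulus 4/9.
The radius of convergence is the smallest modulus among the singular points: 4/9.
At the order-1 pole 4/9 set g(v) = (v - (4/9))*f(v) = 9/28 - 7*v/17.
Simple pole: residue = g(a) at a = 4/9, which is 593/4284.


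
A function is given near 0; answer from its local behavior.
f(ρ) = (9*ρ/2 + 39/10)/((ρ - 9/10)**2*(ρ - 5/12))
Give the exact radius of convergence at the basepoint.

Denominator factor (ρ - 9/10)^2: pole of order 2 at 9/10, modulus 9/10.
Denominator factor (ρ - 5/12): pole of order 1 at 5/12, modulus 5/12.
The radius of convergence is the smallest modulus among the singular points: 5/12.

The radius of convergence is 5/12.


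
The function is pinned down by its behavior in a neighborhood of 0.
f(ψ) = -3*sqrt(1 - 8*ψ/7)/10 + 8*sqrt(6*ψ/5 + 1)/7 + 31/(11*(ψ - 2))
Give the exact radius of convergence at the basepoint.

Denominator factor (ψ - 2): pole of order 1 at 2, modulus 2.
Branch term (8/7)*sqrt(1 - ψ/(-5/6)): its argument vanishes at ψ = -5/6, a square-root branch point, modulus 5/6.
Branch term (-3/10)*sqrt(1 - ψ/(7/8)): its argument vanishes at ψ = 7/8, a square-root branch point, modulus 7/8.
The radius of convergence is the smallest modulus among the singular points: 5/6.

The radius of convergence is 5/6.


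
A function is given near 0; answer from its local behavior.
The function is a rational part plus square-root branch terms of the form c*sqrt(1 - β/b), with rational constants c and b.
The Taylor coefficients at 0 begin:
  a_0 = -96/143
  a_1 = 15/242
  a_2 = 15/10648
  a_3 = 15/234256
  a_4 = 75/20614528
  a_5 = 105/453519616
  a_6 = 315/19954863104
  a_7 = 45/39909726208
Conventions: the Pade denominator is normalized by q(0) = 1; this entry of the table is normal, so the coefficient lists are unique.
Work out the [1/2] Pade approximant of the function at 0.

Taylor coefficients needed (read off): a_0 = -96/143, a_1 = 15/242, a_2 = 15/10648, a_3 = 15/234256.
Write the denominator as Q(β) = 1 + q1*β + q2*β^2. Requiring Q*f - P = O(β^4) with deg P <= 1 kills the coefficients of β^2..β^3 in Q*f:
  β^2: a_2 + q1*a_1 + q2*a_0 = 0, i.e. 15/10648 + (15/242)*q1 + (-96/143)*q2 = 0.
  β^3: a_3 + q1*a_2 + q2*a_1 = 0, i.e. 15/234256 + (15/10648)*q1 + (15/242)*q2 = 0.
Solving this linear system: q1 = -97/3564, q2 = -65/156816.
The numerator is Q*f truncated at degree 1: P0 = a_0 = -96/143; P1 = a_1 + q1*a_0 = 6817/84942.

The Pade approximant has numerator coefficients [-96/143, 6817/84942]; denominator coefficients [1, -97/3564, -65/156816].


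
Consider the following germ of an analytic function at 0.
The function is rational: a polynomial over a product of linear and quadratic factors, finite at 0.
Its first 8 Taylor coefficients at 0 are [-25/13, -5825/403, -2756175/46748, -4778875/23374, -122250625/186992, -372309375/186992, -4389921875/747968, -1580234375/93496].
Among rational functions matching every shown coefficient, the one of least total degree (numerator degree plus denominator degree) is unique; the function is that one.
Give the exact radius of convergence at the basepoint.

No rational of total degree below 4 reproduces all 8 coefficients; solving the [2/2] Pade equations on them gives f(d) = (6*d**2/29 - 24*d/31 - 4/13)/(d - 2/5)**2, whose expansion matches every shown term.
Denominator factor (d - 2/5)^2: pole of order 2 at 2/5, modulus 2/5.
The radius of convergence is the smallest modulus among the singular points: 2/5.

The radius of convergence is 2/5.


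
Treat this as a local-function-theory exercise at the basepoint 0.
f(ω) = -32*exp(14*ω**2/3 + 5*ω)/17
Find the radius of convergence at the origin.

The radius of convergence is infinite.

The factor exp(14*ω**2/3 + 5*ω) is entire and contributes no finite singular point.
The polynomial part has no poles.
No finite singular points: the Taylor series at 0 converges everywhere.


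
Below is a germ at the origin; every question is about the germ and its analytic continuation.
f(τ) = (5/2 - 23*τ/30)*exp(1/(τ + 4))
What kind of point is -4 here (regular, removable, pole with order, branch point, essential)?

The point is an essential singularity.

The exponent 1/(τ - (-4)) has a pole at -4, so exp(1/(τ - (-4))) takes every nonzero value near it: an essential singularity (not a pole of any order).


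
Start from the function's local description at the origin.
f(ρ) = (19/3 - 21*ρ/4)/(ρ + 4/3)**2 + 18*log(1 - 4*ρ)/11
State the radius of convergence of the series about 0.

Denominator factor (ρ + 4/3)^2: pole of order 2 at -4/3, modulus 4/3.
Branch term (18/11)*log(1 - ρ/(1/4)): its argument vanishes at ρ = 1/4, a logarithmic branch point, modulus 1/4.
The radius of convergence is the smallest modulus among the singular points: 1/4.

The radius of convergence is 1/4.


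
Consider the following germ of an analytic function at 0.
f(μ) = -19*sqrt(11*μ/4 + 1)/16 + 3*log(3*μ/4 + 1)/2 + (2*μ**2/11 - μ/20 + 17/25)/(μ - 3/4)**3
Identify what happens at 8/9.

Denominator factors: μ - 3/4 = 5/36 at μ = 8/9 — none vanishes.
Branch term sqrt(1 - μ/(-4/11)): argument at 8/9 is 31/9, nonzero, so 8/9 is not its branch point (a point on a principal cut is still regular for the continued germ).
Branch term log(1 - μ/(-4/3)): argument at 8/9 is 5/3, nonzero, so 8/9 is not its branch point (a point on a principal cut is still regular for the continued germ).
So the germ continues analytically to 8/9.

The point is a regular point.


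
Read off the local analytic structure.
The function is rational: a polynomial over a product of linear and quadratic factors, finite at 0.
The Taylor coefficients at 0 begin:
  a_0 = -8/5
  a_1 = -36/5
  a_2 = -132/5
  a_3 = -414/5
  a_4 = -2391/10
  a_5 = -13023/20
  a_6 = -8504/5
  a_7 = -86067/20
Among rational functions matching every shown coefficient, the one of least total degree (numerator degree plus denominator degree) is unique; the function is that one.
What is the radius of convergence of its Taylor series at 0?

The radius of convergence is 1/2.

No rational of total degree below 6 reproduces all 8 coefficients; solving the [0/6] Pade equations on them gives f(χ) = 8/(5*(χ - 1/2)**3*(χ + 2)**3), whose expansion matches every shown term.
Denominator factor (χ + 2)^3: pole of order 3 at -2, modulus 2.
Denominator factor (χ - 1/2)^3: pole of order 3 at 1/2, modulus 1/2.
The radius of convergence is the smallest modulus among the singular points: 1/2.


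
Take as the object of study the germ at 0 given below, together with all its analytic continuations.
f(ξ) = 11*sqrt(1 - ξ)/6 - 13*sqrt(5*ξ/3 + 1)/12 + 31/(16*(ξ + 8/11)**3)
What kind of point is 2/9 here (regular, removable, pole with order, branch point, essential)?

Denominator factors: ξ + 8/11 = 94/99 at ξ = 2/9 — none vanishes.
Branch term sqrt(1 - ξ/(1)): argument at 2/9 is 7/9, nonzero, so 2/9 is not its branch point (a point on a principal cut is still regular for the continued germ).
Branch term sqrt(1 - ξ/(-3/5)): argument at 2/9 is 37/27, nonzero, so 2/9 is not its branch point (a point on a principal cut is still regular for the continued germ).
So the germ continues analytically to 2/9.

The point is a regular point.


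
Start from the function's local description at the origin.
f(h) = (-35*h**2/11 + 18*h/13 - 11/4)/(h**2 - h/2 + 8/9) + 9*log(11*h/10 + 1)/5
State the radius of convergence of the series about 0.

The radius of convergence is 10/11.

Denominator factor (h**2 - h/2 + 8/9): discriminant -119/36, complex-conjugate roots (1/4) + ((1/12)*sqrt(119))*i and (1/4) - ((1/12)*sqrt(119))*i; poles of order 1, moduli (2/3)*sqrt(2) and (2/3)*sqrt(2).
Branch term (9/5)*log(1 - h/(-10/11)): its argument vanishes at h = -10/11, a logarithmic branch point, modulus 10/11.
The radius of convergence is the smallest modulus among the singular points: 10/11.


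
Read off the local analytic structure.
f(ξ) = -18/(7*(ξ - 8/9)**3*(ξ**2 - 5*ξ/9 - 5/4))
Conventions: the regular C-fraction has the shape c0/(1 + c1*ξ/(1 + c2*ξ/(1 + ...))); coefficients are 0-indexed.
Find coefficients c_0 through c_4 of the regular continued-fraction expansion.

The regular C-fraction coefficients are [-6561/2240, -211/72, 4311/8440, -5034627/2021380, 10968253695/4287264592].

Taylor coefficients (expand at 0): a_0 = -6561/2240, a_1 = -153819/17920, a_2 = -1063449/51200, a_3 = -112794993/2867200, a_4 = -15943432951/229376000.
c0 = a_0 = -6561/2240. Peel one level at a time: if S = 1 + c*ξ/S' with S'(0) = 1, then c is the ξ-coefficient of S and S' = c*ξ/(S - 1).
S_1 = c0/f = 1 + (-211/72)*ξ + (479/320)*ξ^2 + ...; c1 = -211/72.
S_2 = c1*ξ/(S_1 - 1) = 1 + (4311/8440)*ξ + (45311643/35616800)*ξ^2 + ...; c2 = 4311/8440.
S_3 = c2*ξ/(S_2 - 1) = 1 + (-5034627/2021380)*ξ + (93568041/14684224)*ξ^2 + ...; c3 = -5034627/2021380.
S_4 = c3*ξ/(S_3 - 1) = 1 + (10968253695/4287264592)*ξ + ...; c4 = 10968253695/4287264592.


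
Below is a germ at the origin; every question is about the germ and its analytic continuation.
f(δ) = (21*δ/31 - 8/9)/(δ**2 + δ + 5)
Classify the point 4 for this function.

Denominator factors: δ**2 + δ + 5 = 25 at δ = 4 — none vanishes.
So the germ continues analytically to 4.

The point is a regular point.


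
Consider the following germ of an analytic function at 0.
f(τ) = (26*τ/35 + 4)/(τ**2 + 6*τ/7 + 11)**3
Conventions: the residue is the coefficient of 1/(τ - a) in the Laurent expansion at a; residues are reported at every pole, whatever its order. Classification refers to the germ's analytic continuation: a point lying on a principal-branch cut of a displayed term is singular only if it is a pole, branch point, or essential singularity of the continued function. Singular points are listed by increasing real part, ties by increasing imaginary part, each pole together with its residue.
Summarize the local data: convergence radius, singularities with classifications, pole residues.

Radius of convergence at 0: sqrt(11).
At (-3/7) - ((1/7)*sqrt(530))*i: a pole of order 3; residue ((464079/5955080000)*sqrt(530))*i.
At (-3/7) + ((1/7)*sqrt(530))*i: a pole of order 3; residue -((464079/5955080000)*sqrt(530))*i.

Denominator factor (τ**2 + 6*τ/7 + 11)^3: discriminant -2120/49, complex-conjugate roots (-3/7) + ((1/7)*sqrt(530))*i and (-3/7) - ((1/7)*sqrt(530))*i; poles of order 3, moduli sqrt(11) and sqrt(11).
The radius of convergence is the smallest modulus among the singular points: sqrt(11).
The factor τ**2 + 6*τ/7 + 11 splits as (τ - a)(τ - a') with a = (-3/7) - ((1/7)*sqrt(530))*i, a' = (-3/7) + ((1/7)*sqrt(530))*i. At the order-3 pole a set g(τ) = (τ - a)^3*f(τ) = [26*τ/35 + 4] / (τ - a')^3.
Order-3 pole: residue = g''(a)/2; g''((-3/7) - ((1/7)*sqrt(530))*i) = ((464079/2977540000)*sqrt(530))*i, so the residue is ((464079/5955080000)*sqrt(530))*i.
The factor τ**2 + 6*τ/7 + 11 splits as (τ - a)(τ - a') with a = (-3/7) + ((1/7)*sqrt(530))*i, a' = (-3/7) - ((1/7)*sqrt(530))*i. At the order-3 pole a set g(τ) = (τ - a)^3*f(τ) = [26*τ/35 + 4] / (τ - a')^3.
Order-3 pole: residue = g''(a)/2; g''((-3/7) + ((1/7)*sqrt(530))*i) = -((464079/2977540000)*sqrt(530))*i, so the residue is -((464079/5955080000)*sqrt(530))*i.
List the singular points by increasing real part (a conjugate pair: the negative imaginary part first).


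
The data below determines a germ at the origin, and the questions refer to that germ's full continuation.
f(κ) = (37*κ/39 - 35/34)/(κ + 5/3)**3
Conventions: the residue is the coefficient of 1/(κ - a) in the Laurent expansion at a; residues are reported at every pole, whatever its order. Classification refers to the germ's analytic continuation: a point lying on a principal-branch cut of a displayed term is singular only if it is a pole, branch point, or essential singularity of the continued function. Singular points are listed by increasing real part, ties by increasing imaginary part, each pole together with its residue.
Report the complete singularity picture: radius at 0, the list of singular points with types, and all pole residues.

Radius of convergence at 0: 5/3.
At -5/3: a pole of order 3; residue 0.

Denominator factor (κ + 5/3)^3: pole of order 3 at -5/3, modulus 5/3.
The radius of convergence is the smallest modulus among the singular points: 5/3.
At the order-3 pole -5/3 set g(κ) = (κ - (-5/3))^3*f(κ) = 37*κ/39 - 35/34.
Order-3 pole: residue = g''(a)/2; g''(-5/3) = 0, so the residue is 0.


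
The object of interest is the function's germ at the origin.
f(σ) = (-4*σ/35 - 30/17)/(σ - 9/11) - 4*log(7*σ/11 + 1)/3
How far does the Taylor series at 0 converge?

The radius of convergence is 9/11.

Denominator factor (σ - 9/11): pole of order 1 at 9/11, modulus 9/11.
Branch term (-4/3)*log(1 - σ/(-11/7)): its argument vanishes at σ = -11/7, a logarithmic branch point, modulus 11/7.
The radius of convergence is the smallest modulus among the singular points: 9/11.


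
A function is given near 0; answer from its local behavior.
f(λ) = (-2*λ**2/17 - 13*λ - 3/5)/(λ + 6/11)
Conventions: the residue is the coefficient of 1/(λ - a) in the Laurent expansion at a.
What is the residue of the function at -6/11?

At the order-1 pole -6/11 set g(λ) = (λ - (-6/11))*f(λ) = -2*λ**2/17 - 13*λ - 3/5.
Simple pole: residue = g(a) at a = -6/11, which is 66399/10285.

The residue is 66399/10285.


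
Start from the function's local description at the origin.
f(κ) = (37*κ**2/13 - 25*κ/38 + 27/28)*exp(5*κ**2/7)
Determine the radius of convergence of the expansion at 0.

The factor exp(5*κ**2/7) is entire and contributes no finite singular point.
The polynomial part has no poles.
No finite singular points: the Taylor series at 0 converges everywhere.

The radius of convergence is infinite.


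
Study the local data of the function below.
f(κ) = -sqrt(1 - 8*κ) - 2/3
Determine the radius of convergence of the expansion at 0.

The radius of convergence is 1/8.

Branch term (-1)*sqrt(1 - κ/(1/8)): its argument vanishes at κ = 1/8, a square-root branch point, modulus 1/8.
The radius of convergence is the smallest modulus among the singular points: 1/8.


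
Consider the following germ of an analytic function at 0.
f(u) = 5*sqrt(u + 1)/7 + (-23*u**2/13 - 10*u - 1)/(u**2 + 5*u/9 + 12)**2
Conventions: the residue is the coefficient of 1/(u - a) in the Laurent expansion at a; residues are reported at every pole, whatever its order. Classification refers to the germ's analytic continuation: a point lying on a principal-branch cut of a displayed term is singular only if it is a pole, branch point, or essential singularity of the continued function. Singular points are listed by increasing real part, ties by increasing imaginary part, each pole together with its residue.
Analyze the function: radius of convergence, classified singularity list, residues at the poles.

Radius of convergence at 0: 1.
At -1: an algebraic (square-root) branch point.
At (-5/18) - ((1/18)*sqrt(3863))*i: a pole of order 2; residue -((368712/193995997)*sqrt(3863))*i.
At (-5/18) + ((1/18)*sqrt(3863))*i: a pole of order 2; residue ((368712/193995997)*sqrt(3863))*i.


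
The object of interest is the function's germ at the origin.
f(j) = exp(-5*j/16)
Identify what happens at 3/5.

The point is a regular point.

There is no denominator, hence no pole anywhere.
The factor exp(-5*j/16) is entire.
So the germ continues analytically to 3/5.


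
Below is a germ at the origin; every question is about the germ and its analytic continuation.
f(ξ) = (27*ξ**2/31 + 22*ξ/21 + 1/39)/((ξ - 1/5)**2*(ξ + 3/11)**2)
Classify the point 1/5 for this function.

The denominator factor ξ - 1/5 vanishes at 1/5 and appears to the power 2; the numerator there equals 19042/70525, nonzero, and no other factor vanishes.
Hence a pole whose order is the multiplicity, 2.

The point is a pole of order 2.


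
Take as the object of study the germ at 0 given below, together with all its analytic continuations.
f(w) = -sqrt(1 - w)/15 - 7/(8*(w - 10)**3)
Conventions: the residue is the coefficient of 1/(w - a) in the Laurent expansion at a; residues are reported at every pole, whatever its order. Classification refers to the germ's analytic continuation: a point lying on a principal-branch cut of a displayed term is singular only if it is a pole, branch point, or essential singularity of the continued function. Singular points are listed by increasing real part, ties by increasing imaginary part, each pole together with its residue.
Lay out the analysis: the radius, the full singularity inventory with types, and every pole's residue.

Radius of convergence at 0: 1.
At 1: an algebraic (square-root) branch point.
At 10: a pole of order 3; residue 0.

Denominator factor (w - 10)^3: pole of order 3 at 10, modulus 10.
Branch term (-1/15)*sqrt(1 - w/(1)): its argument vanishes at w = 1, a square-root branch point, modulus 1.
The radius of convergence is the smallest modulus among the singular points: 1.
The branch term is analytic at 10 and contributes nothing to the residue; only the rational part matters.
At the order-3 pole 10 set g(w) = (w - (10))^3*(rational part) = -7/8.
Order-3 pole: residue = g''(a)/2; g''(10) = 0, so the residue is 0.
List the singular points by increasing real part (a conjugate pair: the negative imaginary part first).


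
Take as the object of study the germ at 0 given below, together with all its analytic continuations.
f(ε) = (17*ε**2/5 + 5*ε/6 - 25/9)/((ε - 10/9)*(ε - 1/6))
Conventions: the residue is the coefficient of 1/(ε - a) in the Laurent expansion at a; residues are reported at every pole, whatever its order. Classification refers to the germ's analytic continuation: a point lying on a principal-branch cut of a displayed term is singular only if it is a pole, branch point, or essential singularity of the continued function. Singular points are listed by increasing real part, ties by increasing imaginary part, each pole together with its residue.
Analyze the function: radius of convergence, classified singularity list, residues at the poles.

Radius of convergence at 0: 1/6.
At 1/6: a pole of order 1; residue 229/85.
At 10/9: a pole of order 1; residue 380/153.

Denominator factor (ε - 10/9): pole of order 1 at 10/9, modulus 10/9.
Denominator factor (ε - 1/6): pole of order 1 at 1/6, modulus 1/6.
The radius of convergence is the smallest modulus among the singular points: 1/6.
At the order-1 pole 1/6 set g(ε) = (ε - (1/6))*f(ε) = (17*ε**2/5 + 5*ε/6 - 25/9)/(ε - 10/9).
Simple pole: residue = g(a) at a = 1/6, which is 229/85.
At the order-1 pole 10/9 set g(ε) = (ε - (10/9))*f(ε) = (17*ε**2/5 + 5*ε/6 - 25/9)/(ε - 1/6).
Simple pole: residue = g(a) at a = 10/9, which is 380/153.
List the singular points by increasing real part (a conjugate pair: the negative imaginary part first).


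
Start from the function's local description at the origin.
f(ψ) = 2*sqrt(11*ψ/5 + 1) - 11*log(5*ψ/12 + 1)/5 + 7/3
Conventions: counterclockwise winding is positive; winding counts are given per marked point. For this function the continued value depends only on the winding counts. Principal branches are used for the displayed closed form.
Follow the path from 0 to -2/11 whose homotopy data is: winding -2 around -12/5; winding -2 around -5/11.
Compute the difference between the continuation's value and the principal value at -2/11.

The rational part is single-valued and drops out of the difference; each branch term changes only by its own monodromy.
(-11/5)*log(1 - ψ/(-12/5)): each positive loop around -12/5 adds 2*pi*i to the log, so winding -2 contributes (-11/5)*(-2)*2*pi*i = (44/5)*pi*i.
(2)*sqrt(1 - ψ/(-5/11)): winding -2 is even, the square root returns to the same sheet, contribution 0.
Summing the contributions at ψ = -2/11 gives (44/5)*pi*i.

Continued minus principal equals (44/5)*pi*i.


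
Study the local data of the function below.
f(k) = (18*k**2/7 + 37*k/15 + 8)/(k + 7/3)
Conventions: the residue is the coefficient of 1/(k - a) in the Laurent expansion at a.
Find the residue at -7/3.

The residue is 731/45.

At the order-1 pole -7/3 set g(k) = (k - (-7/3))*f(k) = 18*k**2/7 + 37*k/15 + 8.
Simple pole: residue = g(a) at a = -7/3, which is 731/45.


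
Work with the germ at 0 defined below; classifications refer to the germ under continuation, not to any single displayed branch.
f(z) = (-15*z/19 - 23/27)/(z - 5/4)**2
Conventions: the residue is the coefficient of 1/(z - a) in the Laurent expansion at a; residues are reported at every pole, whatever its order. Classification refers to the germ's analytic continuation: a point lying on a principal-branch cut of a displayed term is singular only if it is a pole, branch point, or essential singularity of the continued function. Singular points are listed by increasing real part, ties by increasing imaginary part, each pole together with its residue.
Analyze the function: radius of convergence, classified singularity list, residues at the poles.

Radius of convergence at 0: 5/4.
At 5/4: a pole of order 2; residue -15/19.

Denominator factor (z - 5/4)^2: pole of order 2 at 5/4, modulus 5/4.
The radius of convergence is the smallest modulus among the singular points: 5/4.
At the order-2 pole 5/4 set g(z) = (z - (5/4))^2*f(z) = -15*z/19 - 23/27.
Order-2 pole: residue = g'(a); g'(5/4) = -15/19, so the residue is -15/19.


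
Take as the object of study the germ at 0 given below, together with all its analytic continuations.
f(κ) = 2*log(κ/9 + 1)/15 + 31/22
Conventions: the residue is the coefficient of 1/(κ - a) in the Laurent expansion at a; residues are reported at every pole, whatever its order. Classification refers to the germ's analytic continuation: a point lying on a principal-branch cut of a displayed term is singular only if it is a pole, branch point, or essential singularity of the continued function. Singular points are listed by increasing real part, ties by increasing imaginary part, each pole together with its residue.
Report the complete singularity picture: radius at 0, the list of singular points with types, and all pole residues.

Branch term (2/15)*log(1 - κ/(-9)): its argument vanishes at κ = -9, a logarithmic branch point, modulus 9.
The radius of convergence is the smallest modulus among the singular points: 9.

Radius of convergence at 0: 9.
At -9: a logarithmic branch point.


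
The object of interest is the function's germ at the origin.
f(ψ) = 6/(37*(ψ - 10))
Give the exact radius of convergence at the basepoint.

Denominator factor (ψ - 10): pole of order 1 at 10, modulus 10.
The radius of convergence is the smallest modulus among the singular points: 10.

The radius of convergence is 10.


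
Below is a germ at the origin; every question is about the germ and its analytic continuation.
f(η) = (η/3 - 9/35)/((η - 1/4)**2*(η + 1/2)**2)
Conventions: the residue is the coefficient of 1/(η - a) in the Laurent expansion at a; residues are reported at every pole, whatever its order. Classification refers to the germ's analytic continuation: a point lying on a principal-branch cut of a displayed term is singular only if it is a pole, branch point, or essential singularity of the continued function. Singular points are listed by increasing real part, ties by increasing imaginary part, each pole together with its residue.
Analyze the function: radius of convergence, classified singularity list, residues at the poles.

Radius of convergence at 0: 1/4.
At -1/2: a pole of order 2; residue -4016/2835.
At 1/4: a pole of order 2; residue 4016/2835.

Denominator factor (η - 1/4)^2: pole of order 2 at 1/4, modulus 1/4.
Denominator factor (η + 1/2)^2: pole of order 2 at -1/2, modulus 1/2.
The radius of convergence is the smallest modulus among the singular points: 1/4.
At the order-2 pole -1/2 set g(η) = (η - (-1/2))^2*f(η) = (η/3 - 9/35)/(η - 1/4)**2.
Order-2 pole: residue = g'(a); g'(-1/2) = -4016/2835, so the residue is -4016/2835.
At the order-2 pole 1/4 set g(η) = (η - (1/4))^2*f(η) = (η/3 - 9/35)/(η + 1/2)**2.
Order-2 pole: residue = g'(a); g'(1/4) = 4016/2835, so the residue is 4016/2835.
List the singular points by increasing real part (a conjugate pair: the negative imaginary part first).


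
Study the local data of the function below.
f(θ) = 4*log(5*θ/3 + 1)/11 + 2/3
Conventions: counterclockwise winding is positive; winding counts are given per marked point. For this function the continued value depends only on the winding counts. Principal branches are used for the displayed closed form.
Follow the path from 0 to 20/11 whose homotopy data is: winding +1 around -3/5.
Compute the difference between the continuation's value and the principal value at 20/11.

Continued minus principal equals (8/11)*pi*i.

The rational part is single-valued and drops out of the difference; each branch term changes only by its own monodromy.
(4/11)*log(1 - θ/(-3/5)): each positive loop around -3/5 adds 2*pi*i to the log, so winding +1 contributes (4/11)*(1)*2*pi*i = (8/11)*pi*i.
Summing the contributions at θ = 20/11 gives (8/11)*pi*i.


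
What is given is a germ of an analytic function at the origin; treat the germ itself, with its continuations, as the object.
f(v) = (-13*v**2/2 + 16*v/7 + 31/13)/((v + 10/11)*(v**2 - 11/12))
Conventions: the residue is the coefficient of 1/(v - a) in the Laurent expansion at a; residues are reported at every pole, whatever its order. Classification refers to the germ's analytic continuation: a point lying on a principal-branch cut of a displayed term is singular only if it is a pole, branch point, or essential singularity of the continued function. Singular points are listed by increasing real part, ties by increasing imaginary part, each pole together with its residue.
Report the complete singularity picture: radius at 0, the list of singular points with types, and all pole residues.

Radius of convergence at 0: 10/11.
At -(1/6)*sqrt(33): a pole of order 1; residue -1493525/47684 - (64193/11921)*sqrt(33).
At -10/11: a pole of order 1; residue 669276/11921.
At (1/6)*sqrt(33): a pole of order 1; residue -1493525/47684 + (64193/11921)*sqrt(33).


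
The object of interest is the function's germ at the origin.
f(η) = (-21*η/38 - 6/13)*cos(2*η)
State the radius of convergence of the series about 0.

The radius of convergence is infinite.

The factor cos(2*η) is entire and contributes no finite singular point.
The polynomial part has no poles.
No finite singular points: the Taylor series at 0 converges everywhere.


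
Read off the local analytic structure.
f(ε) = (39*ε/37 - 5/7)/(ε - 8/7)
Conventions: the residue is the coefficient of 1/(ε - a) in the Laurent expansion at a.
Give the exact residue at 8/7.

At the order-1 pole 8/7 set g(ε) = (ε - (8/7))*f(ε) = 39*ε/37 - 5/7.
Simple pole: residue = g(a) at a = 8/7, which is 127/259.

The residue is 127/259.


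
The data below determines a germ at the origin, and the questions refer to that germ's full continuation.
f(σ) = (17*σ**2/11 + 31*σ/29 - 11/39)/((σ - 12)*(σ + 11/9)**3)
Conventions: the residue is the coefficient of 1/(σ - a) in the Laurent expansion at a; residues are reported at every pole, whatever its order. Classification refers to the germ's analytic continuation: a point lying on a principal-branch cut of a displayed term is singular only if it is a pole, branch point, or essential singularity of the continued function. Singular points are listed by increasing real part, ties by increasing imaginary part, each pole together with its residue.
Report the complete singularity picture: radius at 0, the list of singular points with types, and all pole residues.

Denominator factor (σ - 12): pole of order 1 at 12, modulus 12.
Denominator factor (σ + 11/9)^3: pole of order 3 at -11/9, modulus 11/9.
The radius of convergence is the smallest modulus among the singular points: 11/9.
At the order-3 pole -11/9 set g(σ) = (σ - (-11/9))^3*f(σ) = (17*σ**2/11 + 31*σ/29 - 11/39)/(σ - 12).
Order-3 pole: residue = g''(a)/2; g''(-11/9) = -1421436762/6988354373, so the residue is -710718381/6988354373.
At the order-1 pole 12 set g(σ) = (σ - (12))*f(σ) = (17*σ**2/11 + 31*σ/29 - 11/39)/(σ + 11/9)**3.
Simple pole: residue = g(a) at a = 12, which is 710718381/6988354373.
List the singular points by increasing real part (a conjugate pair: the negative imaginary part first).

Radius of convergence at 0: 11/9.
At -11/9: a pole of order 3; residue -710718381/6988354373.
At 12: a pole of order 1; residue 710718381/6988354373.


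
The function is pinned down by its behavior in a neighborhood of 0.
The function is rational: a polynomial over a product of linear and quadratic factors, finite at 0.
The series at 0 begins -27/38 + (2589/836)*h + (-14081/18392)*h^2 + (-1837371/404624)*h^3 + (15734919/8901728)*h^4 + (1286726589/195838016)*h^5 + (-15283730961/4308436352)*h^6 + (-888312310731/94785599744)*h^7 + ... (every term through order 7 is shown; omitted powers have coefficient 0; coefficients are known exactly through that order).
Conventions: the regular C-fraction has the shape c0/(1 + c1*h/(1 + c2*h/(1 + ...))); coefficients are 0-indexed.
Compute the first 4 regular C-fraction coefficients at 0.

Taylor coefficients (read off): a_0 = -27/38, a_1 = 2589/836, a_2 = -14081/18392, a_3 = -1837371/404624.
c0 = a_0 = -27/38. Peel one level at a time: if S = 1 + c*h/S' with S'(0) = 1, then c is the h-coefficient of S and S' = c*h/(S - 1).
S_1 = c0/f = 1 + (863/198)*h + (2903/162)*h^2 + ...; c1 = 863/198.
S_2 = c1*h/(S_1 - 1) = 1 + (-31933/7767)*h + (112618820/73732131)*h^2 + ...; c2 = -31933/7767.
S_3 = c2*h/(S_2 - 1) = 1 + (112618820/303139969)*h + ...; c3 = 112618820/303139969.

The regular C-fraction coefficients are [-27/38, 863/198, -31933/7767, 112618820/303139969].


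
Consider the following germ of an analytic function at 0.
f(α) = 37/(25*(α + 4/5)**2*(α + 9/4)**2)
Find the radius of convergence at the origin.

Denominator factor (α + 4/5)^2: pole of order 2 at -4/5, modulus 4/5.
Denominator factor (α + 9/4)^2: pole of order 2 at -9/4, modulus 9/4.
The radius of convergence is the smallest modulus among the singular points: 4/5.

The radius of convergence is 4/5.


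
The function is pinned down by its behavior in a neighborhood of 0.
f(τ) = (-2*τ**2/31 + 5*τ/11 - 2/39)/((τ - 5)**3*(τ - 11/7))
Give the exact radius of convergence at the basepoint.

The radius of convergence is 11/7.

Denominator factor (τ - 5)^3: pole of order 3 at 5, modulus 5.
Denominator factor (τ - 11/7): pole of order 1 at 11/7, modulus 11/7.
The radius of convergence is the smallest modulus among the singular points: 11/7.


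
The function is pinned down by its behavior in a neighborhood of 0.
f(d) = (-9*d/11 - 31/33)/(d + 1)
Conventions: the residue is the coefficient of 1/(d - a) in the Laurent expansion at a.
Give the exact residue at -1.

The residue is -4/33.

At the order-1 pole -1 set g(d) = (d - (-1))*f(d) = -9*d/11 - 31/33.
Simple pole: residue = g(a) at a = -1, which is -4/33.


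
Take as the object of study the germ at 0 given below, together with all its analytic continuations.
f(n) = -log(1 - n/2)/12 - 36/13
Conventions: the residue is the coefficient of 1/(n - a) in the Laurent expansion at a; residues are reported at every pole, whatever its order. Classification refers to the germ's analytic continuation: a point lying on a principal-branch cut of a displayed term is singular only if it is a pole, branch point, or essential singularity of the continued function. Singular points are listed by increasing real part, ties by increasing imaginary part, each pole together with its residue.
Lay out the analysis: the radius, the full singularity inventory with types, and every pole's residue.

Radius of convergence at 0: 2.
At 2: a logarithmic branch point.

Branch term (-1/12)*log(1 - n/(2)): its argument vanishes at n = 2, a logarithmic branch point, modulus 2.
The radius of convergence is the smallest modulus among the singular points: 2.


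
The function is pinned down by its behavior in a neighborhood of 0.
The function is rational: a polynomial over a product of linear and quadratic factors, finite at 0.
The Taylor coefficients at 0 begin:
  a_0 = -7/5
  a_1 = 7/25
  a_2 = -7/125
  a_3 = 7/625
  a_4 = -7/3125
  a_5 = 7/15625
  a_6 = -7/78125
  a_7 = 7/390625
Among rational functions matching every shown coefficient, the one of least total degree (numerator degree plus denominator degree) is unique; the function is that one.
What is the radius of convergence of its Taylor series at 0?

The radius of convergence is 5.

No rational of total degree below 1 reproduces all 8 coefficients; solving the [0/1] Pade equations on them gives f(μ) = -7/(μ + 5), whose expansion matches every shown term.
Denominator factor (μ + 5): pole of order 1 at -5, modulus 5.
The radius of convergence is the smallest modulus among the singular points: 5.


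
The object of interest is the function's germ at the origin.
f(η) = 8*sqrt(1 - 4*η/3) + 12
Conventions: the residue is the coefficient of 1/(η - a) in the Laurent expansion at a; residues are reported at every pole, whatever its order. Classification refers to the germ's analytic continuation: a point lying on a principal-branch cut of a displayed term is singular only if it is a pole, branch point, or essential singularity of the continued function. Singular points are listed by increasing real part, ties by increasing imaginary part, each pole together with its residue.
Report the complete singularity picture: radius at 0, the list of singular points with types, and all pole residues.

Radius of convergence at 0: 3/4.
At 3/4: an algebraic (square-root) branch point.

Branch term (8)*sqrt(1 - η/(3/4)): its argument vanishes at η = 3/4, a square-root branch point, modulus 3/4.
The radius of convergence is the smallest modulus among the singular points: 3/4.


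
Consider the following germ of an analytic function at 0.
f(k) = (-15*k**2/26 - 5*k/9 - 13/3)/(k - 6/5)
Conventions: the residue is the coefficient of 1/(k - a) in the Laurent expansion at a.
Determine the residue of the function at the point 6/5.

At the order-1 pole 6/5 set g(k) = (k - (6/5))*f(k) = -15*k**2/26 - 5*k/9 - 13/3.
Simple pole: residue = g(a) at a = 6/5, which is -379/65.

The residue is -379/65.


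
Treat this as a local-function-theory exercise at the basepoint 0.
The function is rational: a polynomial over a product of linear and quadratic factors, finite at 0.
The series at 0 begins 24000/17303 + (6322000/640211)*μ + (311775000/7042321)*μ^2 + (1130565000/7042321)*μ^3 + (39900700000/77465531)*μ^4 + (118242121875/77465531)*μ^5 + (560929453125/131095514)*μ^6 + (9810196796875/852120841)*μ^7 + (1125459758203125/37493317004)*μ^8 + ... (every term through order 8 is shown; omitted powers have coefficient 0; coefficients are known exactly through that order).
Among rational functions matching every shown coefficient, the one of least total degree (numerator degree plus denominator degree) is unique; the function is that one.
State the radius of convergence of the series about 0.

No rational of total degree below 7 reproduces all 9 coefficients; solving the [1/6] Pade equations on them gives f(μ) = (24/13 - 26*μ/37)/(μ**2 - 11*μ/4 + 11/10)**3, whose expansion matches every shown term.
Denominator factor (μ**2 - 11*μ/4 + 11/10)^3: discriminant 253/80, real irrational roots 11/8 + (1/40)*sqrt(1265) and 11/8 - (1/40)*sqrt(1265); poles of order 3, moduli 11/8 + (1/40)*sqrt(1265) and 11/8 - (1/40)*sqrt(1265).
The radius of convergence is the smallest modulus among the singular points: 11/8 - (1/40)*sqrt(1265).

The radius of convergence is 11/8 - (1/40)*sqrt(1265).


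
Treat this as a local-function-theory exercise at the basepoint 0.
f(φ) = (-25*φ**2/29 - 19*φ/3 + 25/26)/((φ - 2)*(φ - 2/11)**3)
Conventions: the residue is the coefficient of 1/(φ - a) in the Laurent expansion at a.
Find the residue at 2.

At the order-1 pole 2 set g(φ) = (φ - (2))*f(φ) = (-25*φ**2/29 - 19*φ/3 + 25/26)/(φ - 2/11)**3.
Simple pole: residue = g(a) at a = 2, which is -45622687/18096000.

The residue is -45622687/18096000.


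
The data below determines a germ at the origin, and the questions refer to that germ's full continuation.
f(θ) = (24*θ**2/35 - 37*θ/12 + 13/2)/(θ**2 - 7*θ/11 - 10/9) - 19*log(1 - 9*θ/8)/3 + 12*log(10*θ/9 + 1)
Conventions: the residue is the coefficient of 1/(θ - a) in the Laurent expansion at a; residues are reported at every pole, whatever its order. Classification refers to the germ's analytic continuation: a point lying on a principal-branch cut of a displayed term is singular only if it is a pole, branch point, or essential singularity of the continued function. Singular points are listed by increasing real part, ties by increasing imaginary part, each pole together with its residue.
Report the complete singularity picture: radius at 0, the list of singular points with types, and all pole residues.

Denominator factor (θ**2 - 7*θ/11 - 10/9): discriminant 5281/1089, real irrational roots 7/22 + (1/66)*sqrt(5281) and 7/22 - (1/66)*sqrt(5281); poles of order 1, moduli 7/22 + (1/66)*sqrt(5281) and -7/22 + (1/66)*sqrt(5281).
Branch term (-19/3)*log(1 - θ/(8/9)): its argument vanishes at θ = 8/9, a logarithmic branch point, modulus 8/9.
Branch term (12)*log(1 - θ/(-9/10)): its argument vanishes at θ = -9/10, a logarithmic branch point, modulus 9/10.
The radius of convergence is the smallest modulus among the singular points: -7/22 + (1/66)*sqrt(5281).
The branch terms are analytic at 7/22 - (1/66)*sqrt(5281) and contribute nothing to the residue; only the rational part matters.
The factor θ**2 - 7*θ/11 - 10/9 splits as (θ - a)(θ - a') with a = 7/22 - (1/66)*sqrt(5281), a' = 7/22 + (1/66)*sqrt(5281). At the order-1 pole a set g(θ) = (θ - a)*(rational part) = [24*θ**2/35 - 37*θ/12 + 13/2] / (θ - a').
Simple pole: residue = g(a) at a = 7/22 - (1/66)*sqrt(5281), which is -1747/1320 - (652497/16265480)*sqrt(5281).
The branch terms are analytic at 7/22 + (1/66)*sqrt(5281) and contribute nothing to the residue; only the rational part matters.
The factor θ**2 - 7*θ/11 - 10/9 splits as (θ - a)(θ - a') with a = 7/22 + (1/66)*sqrt(5281), a' = 7/22 - (1/66)*sqrt(5281). At the order-1 pole a set g(θ) = (θ - a)*(rational part) = [24*θ**2/35 - 37*θ/12 + 13/2] / (θ - a').
Simple pole: residue = g(a) at a = 7/22 + (1/66)*sqrt(5281), which is -1747/1320 + (652497/16265480)*sqrt(5281).
List the singular points by increasing real part (a conjugate pair: the negative imaginary part first).

Radius of convergence at 0: -7/22 + (1/66)*sqrt(5281).
At -9/10: a logarithmic branch point.
At 7/22 - (1/66)*sqrt(5281): a pole of order 1; residue -1747/1320 - (652497/16265480)*sqrt(5281).
At 8/9: a logarithmic branch point.
At 7/22 + (1/66)*sqrt(5281): a pole of order 1; residue -1747/1320 + (652497/16265480)*sqrt(5281).
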